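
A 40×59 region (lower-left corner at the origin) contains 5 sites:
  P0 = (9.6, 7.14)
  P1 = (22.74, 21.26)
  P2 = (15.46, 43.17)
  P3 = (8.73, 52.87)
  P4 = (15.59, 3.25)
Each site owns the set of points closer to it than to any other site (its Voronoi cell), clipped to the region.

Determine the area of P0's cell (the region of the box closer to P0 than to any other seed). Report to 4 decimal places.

Area of P0's cell: 313.8297

1. box [0,40]×[0,59]: [(0, 0) (40, 0) (40, 59) (0, 59)]
2. ⊥bis P0·P1 via (16.17,14.2): [(0, 29.2477) (0, 0) (31.4291, 0)]  |A|=459.6141
3. ⊥bis P0·P2 via (12.53,25.155): [(2.6757, 26.7577) (0, 27.1929) (0, 0) (31.4291, 0)]  |A|=456.8651
4. ⊥bis P0·P3 via (9.165,30.005): [(2.6757, 26.7577) (0, 27.1929) (0, 0) (31.4291, 0)]  |A|=456.8651
5. ⊥bis P0·P4 via (12.595,5.195): [(17.5868, 12.8816) (2.6757, 26.7577) (0, 27.1929) (0, 0) (9.2213, 0)]  |A|=313.8297
6. canonical 5-gon: [(17.5868, 12.8816) (2.6757, 26.7577) (0, 27.1929) (0, 0) (9.2213, 0)]
7. shoelace: 313.8297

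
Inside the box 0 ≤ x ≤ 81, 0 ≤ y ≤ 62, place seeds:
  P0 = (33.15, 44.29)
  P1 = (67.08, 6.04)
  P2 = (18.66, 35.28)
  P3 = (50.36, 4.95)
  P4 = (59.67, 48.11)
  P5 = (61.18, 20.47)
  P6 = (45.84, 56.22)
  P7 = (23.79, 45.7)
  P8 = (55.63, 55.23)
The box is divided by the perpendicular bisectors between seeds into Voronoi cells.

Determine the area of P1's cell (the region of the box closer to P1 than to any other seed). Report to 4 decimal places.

1. box [0,81]×[0,62]: [(0, 0) (81, 0) (81, 62) (0, 62)]
2. ⊥bis P1·P0 via (50.115,25.165): [(21.746, 0) (81, 0) (81, 52.5618)]  |A|=1557.2496
3. ⊥bis P1·P2 via (42.87,20.66): [(40.3706, 16.5212) (30.3938, 0) (81, 0) (81, 52.5618)]  |A|=1485.8136
4. ⊥bis P1·P3 via (58.72,5.495): [(57.0374, 31.3056) (59.0782, 0) (81, 0) (81, 52.5618)]  |A|=972.8961
5. ⊥bis P1·P4 via (63.375,27.075): [(57.382, 26.0194) (59.0782, 0) (81, 0) (81, 30.1794)]  |A|=641.5844
6. ⊥bis P1·P5 via (64.13,13.255): [(58.3677, 10.899) (59.0782, 0) (81, 0) (81, 20.1526)]  |A|=347.5126
7. ⊥bis P1·P6 via (56.46,31.13): [(58.3677, 10.899) (59.0782, 0) (81, 0) (81, 20.1526)]  |A|=347.5126
8. ⊥bis P1·P7 via (45.435,25.87): [(58.3677, 10.899) (59.0782, 0) (81, 0) (81, 20.1526)]  |A|=347.5126
9. ⊥bis P1·P8 via (61.355,30.635): [(58.3677, 10.899) (59.0782, 0) (81, 0) (81, 20.1526)]  |A|=347.5126
10. canonical 4-gon: [(58.3677, 10.899) (59.0782, 0) (81, 0) (81, 20.1526)]
11. shoelace: 347.5126

Area of P1's cell: 347.5126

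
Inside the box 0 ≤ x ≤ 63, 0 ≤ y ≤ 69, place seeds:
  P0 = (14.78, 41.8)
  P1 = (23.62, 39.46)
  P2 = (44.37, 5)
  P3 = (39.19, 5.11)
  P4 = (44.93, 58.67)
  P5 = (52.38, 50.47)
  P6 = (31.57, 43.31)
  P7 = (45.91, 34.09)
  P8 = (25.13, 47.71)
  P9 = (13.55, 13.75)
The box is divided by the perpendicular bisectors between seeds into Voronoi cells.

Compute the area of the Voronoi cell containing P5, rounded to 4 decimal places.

Area of P5's cell: 359.0750

1. box [0,63]×[0,69]: [(0, 0) (63, 0) (63, 69) (0, 69)]
2. ⊥bis P5·P0 via (33.58,46.135): [(44.218, 0) (63, 0) (63, 69) (28.3077, 69)]  |A|=1844.8628
3. ⊥bis P5·P1 via (38,44.965): [(55.2137, 0) (63, 0) (63, 69) (28.7988, 69)]  |A|=1448.569
4. ⊥bis P5·P2 via (48.375,27.735): [(44.3228, 28.4488) (63, 25.1587) (63, 69) (28.7988, 69)]  |A|=1102.8657
5. ⊥bis P5·P3 via (45.785,27.79): [(44.3228, 28.4488) (63, 25.1587) (63, 69) (28.7988, 69)]  |A|=1102.8657
6. ⊥bis P5·P4 via (48.655,54.57): [(38.0214, 44.909) (44.3228, 28.4488) (63, 25.1587) (63, 67.603)]  |A|=673.4478
7. ⊥bis P5·P6 via (41.975,46.89): [(41.5527, 48.1173) (48.5779, 27.6993) (63, 25.1587) (63, 67.603)]  |A|=593.4693
8. ⊥bis P5·P7 via (49.145,42.28): [(41.5527, 48.1173) (42.6829, 44.8325) (63, 36.8074) (63, 67.603)]  |A|=359.075
9. ⊥bis P5·P8 via (38.755,49.09): [(41.5527, 48.1173) (42.6829, 44.8325) (63, 36.8074) (63, 67.603)]  |A|=359.075
10. ⊥bis P5·P9 via (32.965,32.11): [(41.5527, 48.1173) (42.6829, 44.8325) (63, 36.8074) (63, 67.603)]  |A|=359.075
11. canonical 4-gon: [(41.5527, 48.1173) (42.6829, 44.8325) (63, 36.8074) (63, 67.603)]
12. shoelace: 359.075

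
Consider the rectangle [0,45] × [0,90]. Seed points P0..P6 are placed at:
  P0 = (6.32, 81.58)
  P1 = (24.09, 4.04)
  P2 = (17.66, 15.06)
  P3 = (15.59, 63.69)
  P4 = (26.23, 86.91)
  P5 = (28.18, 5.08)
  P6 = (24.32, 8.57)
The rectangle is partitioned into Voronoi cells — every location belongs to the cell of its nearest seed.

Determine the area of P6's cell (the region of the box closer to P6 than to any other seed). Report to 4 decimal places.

1. box [0,45]×[0,90]: [(0, 0) (45, 0) (45, 90) (0, 90)]
2. ⊥bis P6·P0 via (15.32,45.075): [(0, 41.298) (0, 0) (45, 0) (45, 52.3924)]  |A|=2108.0326
3. ⊥bis P6·P1 via (24.205,6.305): [(0, 41.298) (0, 7.534) (45, 5.2492) (45, 52.3924)]  |A|=1820.4121
4. ⊥bis P6·P2 via (20.99,11.815): [(16.0253, 6.7203) (45, 5.2492) (45, 36.4539)]  |A|=452.0732
5. ⊥bis P6·P3 via (19.955,36.13): [(16.0253, 6.7203) (45, 5.2492) (45, 36.4539)]  |A|=452.0732
6. ⊥bis P6·P4 via (25.275,47.74): [(16.0253, 6.7203) (45, 5.2492) (45, 36.4539)]  |A|=452.0732
7. ⊥bis P6·P5 via (26.25,6.825): [(16.0253, 6.7203) (25.7107, 6.2286) (45, 27.5628) (45, 36.4539)]  |A|=236.8662
8. canonical 4-gon: [(16.0253, 6.7203) (25.7107, 6.2286) (45, 27.5628) (45, 36.4539)]
9. shoelace: 236.8662

Area of P6's cell: 236.8662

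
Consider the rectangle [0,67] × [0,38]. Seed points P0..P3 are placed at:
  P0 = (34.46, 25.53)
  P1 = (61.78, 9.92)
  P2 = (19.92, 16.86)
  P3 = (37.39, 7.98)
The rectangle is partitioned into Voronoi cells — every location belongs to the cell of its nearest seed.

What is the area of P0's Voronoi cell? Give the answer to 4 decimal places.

1. box [0,67]×[0,38]: [(0, 0) (67, 0) (67, 38) (0, 38)]
2. ⊥bis P0·P1 via (48.12,17.725): [(0, 0) (37.9924, 0) (59.7047, 38) (0, 38)]  |A|=1856.2432
3. ⊥bis P0·P2 via (27.19,21.195): [(38.8907, 1.5723) (59.7047, 38) (17.1694, 38)]  |A|=774.7303
4. ⊥bis P0·P3 via (35.925,16.755): [(30.3887, 15.8307) (48.7933, 18.9034) (59.7047, 38) (17.1694, 38)]  |A|=630.4579
5. canonical 4-gon: [(30.3887, 15.8307) (48.7933, 18.9034) (59.7047, 38) (17.1694, 38)]
6. shoelace: 630.4579

Area of P0's cell: 630.4579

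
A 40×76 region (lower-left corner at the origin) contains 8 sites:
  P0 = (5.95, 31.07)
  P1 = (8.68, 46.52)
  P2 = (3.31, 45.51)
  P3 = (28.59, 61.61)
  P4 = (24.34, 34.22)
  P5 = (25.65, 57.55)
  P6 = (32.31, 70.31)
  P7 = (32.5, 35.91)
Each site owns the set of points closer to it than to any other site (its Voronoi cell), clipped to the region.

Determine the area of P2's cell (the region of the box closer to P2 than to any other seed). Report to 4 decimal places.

1. box [0,40]×[0,76]: [(0, 0) (40, 0) (40, 76) (0, 76)]
2. ⊥bis P2·P0 via (4.63,38.29): [(0, 37.4435) (40, 44.7565) (40, 76) (0, 76)]  |A|=1395.9989
3. ⊥bis P2·P1 via (5.995,46.015): [(0, 37.4435) (7.3543, 38.7881) (0.3554, 76) (0, 76)]  |A|=148.389
4. ⊥bis P2·P3 via (15.95,53.56): [(0, 37.4435) (7.3543, 38.7881) (0.3554, 76) (0, 76)]  |A|=148.389
5. ⊥bis P2·P4 via (13.825,39.865): [(0, 37.4435) (7.3543, 38.7881) (0.3554, 76) (0, 76)]  |A|=148.389
6. ⊥bis P2·P5 via (14.48,51.53): [(0, 37.4435) (7.3543, 38.7881) (0.3554, 76) (0, 76)]  |A|=148.389
7. ⊥bis P2·P6 via (17.81,57.91): [(0, 37.4435) (7.3543, 38.7881) (0.3554, 76) (0, 76)]  |A|=148.389
8. ⊥bis P2·P7 via (17.905,40.71): [(0, 37.4435) (7.3543, 38.7881) (0.3554, 76) (0, 76)]  |A|=148.389
9. canonical 4-gon: [(0, 37.4435) (7.3543, 38.7881) (0.3554, 76) (0, 76)]
10. shoelace: 148.389

Area of P2's cell: 148.3890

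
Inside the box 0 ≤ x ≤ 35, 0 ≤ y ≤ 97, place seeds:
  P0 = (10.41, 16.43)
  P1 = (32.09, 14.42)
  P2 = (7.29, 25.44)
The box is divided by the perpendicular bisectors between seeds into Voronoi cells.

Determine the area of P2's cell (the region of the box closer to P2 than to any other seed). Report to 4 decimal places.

Area of P2's cell: 2401.1824

1. box [0,35]×[0,97]: [(0, 0) (35, 0) (35, 97) (0, 97)]
2. ⊥bis P2·P0 via (8.85,20.935): [(0, 17.8704) (35, 29.9903) (35, 97) (0, 97)]  |A|=2557.4382
3. ⊥bis P2·P1 via (19.69,19.93): [(0, 17.8704) (22.1891, 25.5541) (35, 54.3844) (35, 97) (0, 97)]  |A|=2401.1824
4. canonical 5-gon: [(0, 17.8704) (22.1891, 25.5541) (35, 54.3844) (35, 97) (0, 97)]
5. shoelace: 2401.1824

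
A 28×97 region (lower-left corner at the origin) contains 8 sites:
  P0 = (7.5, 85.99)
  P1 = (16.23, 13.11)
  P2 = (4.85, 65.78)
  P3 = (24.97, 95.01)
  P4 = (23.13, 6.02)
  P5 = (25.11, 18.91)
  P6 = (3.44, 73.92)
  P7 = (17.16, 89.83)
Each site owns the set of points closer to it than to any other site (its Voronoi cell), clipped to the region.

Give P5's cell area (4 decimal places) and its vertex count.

Area of P5's cell: 456.7606 (4 vertices)

1. box [0,28]×[0,97]: [(0, 0) (28, 0) (28, 97) (0, 97)]
2. ⊥bis P5·P0 via (16.305,52.45): [(0, 48.1696) (0, 0) (28, 0) (28, 55.5202)]  |A|=1451.6568
3. ⊥bis P5·P1 via (20.67,16.01): [(0, 48.1696) (0, 47.6565) (28, 4.7875) (28, 55.5202)]  |A|=717.4408
4. ⊥bis P5·P2 via (14.98,42.345): [(6.0035, 38.4648) (28, 4.7875) (28, 47.973)]  |A|=474.9639
5. ⊥bis P5·P3 via (25.04,56.96): [(6.0035, 38.4648) (28, 4.7875) (28, 47.973)]  |A|=474.9639
6. ⊥bis P5·P4 via (24.12,12.465): [(6.0035, 38.4648) (22.8589, 12.6587) (28, 11.869) (28, 47.973)]  |A|=456.7606
7. ⊥bis P5·P6 via (14.275,46.415): [(6.0035, 38.4648) (22.8589, 12.6587) (28, 11.869) (28, 47.973)]  |A|=456.7606
8. ⊥bis P5·P7 via (21.135,54.37): [(6.0035, 38.4648) (22.8589, 12.6587) (28, 11.869) (28, 47.973)]  |A|=456.7606
9. canonical 4-gon: [(6.0035, 38.4648) (22.8589, 12.6587) (28, 11.869) (28, 47.973)]
10. shoelace: 456.7606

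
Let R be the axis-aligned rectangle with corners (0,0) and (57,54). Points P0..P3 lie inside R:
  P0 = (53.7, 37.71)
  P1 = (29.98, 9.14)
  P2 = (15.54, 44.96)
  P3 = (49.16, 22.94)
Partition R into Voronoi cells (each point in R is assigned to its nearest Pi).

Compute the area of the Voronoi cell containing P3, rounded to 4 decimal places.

1. box [0,57]×[0,54]: [(0, 0) (57, 0) (57, 54) (0, 54)]
2. ⊥bis P3·P0 via (51.43,30.325): [(0, 46.1335) (0, 0) (57, 0) (57, 28.6129)]  |A|=2130.2735
3. ⊥bis P3·P1 via (39.57,16.04): [(23.0056, 39.0621) (51.1108, 0) (57, 0) (57, 28.6129)]  |A|=601.3615
4. ⊥bis P3·P2 via (32.35,33.95): [(33.5712, 35.8144) (29.6499, 29.8275) (51.1108, 0) (57, 0) (57, 28.6129)]  |A|=563.3665
5. canonical 5-gon: [(33.5712, 35.8144) (29.6499, 29.8275) (51.1108, 0) (57, 0) (57, 28.6129)]
6. shoelace: 563.3665

Area of P3's cell: 563.3665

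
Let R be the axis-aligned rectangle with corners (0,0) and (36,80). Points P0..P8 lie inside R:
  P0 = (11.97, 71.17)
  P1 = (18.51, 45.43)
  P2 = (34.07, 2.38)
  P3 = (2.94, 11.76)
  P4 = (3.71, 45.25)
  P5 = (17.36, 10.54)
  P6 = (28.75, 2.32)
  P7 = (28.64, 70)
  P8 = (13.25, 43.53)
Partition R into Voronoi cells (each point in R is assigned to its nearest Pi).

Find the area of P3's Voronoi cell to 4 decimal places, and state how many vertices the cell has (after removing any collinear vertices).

1. box [0,36]×[0,80]: [(0, 0) (36, 0) (36, 80) (0, 80)]
2. ⊥bis P3·P0 via (7.455,41.465): [(0, 42.5981) (0, 0) (36, 0) (36, 37.1263)]  |A|=1435.0398
3. ⊥bis P3·P1 via (10.725,28.595): [(0, 33.5546) (0, 0) (36, 0) (36, 16.9071)]  |A|=908.3097
4. ⊥bis P3·P2 via (18.505,7.07): [(23.2462, 22.8048) (0, 33.5546) (0, 0) (16.3747, 0)]  |A|=576.7186
5. ⊥bis P3·P4 via (3.325,28.505): [(23.2462, 22.8048) (11.317, 28.3212) (0, 28.5814) (0, 0) (16.3747, 0)]  |A|=548.5783
6. ⊥bis P3·P5 via (10.15,11.15): [(11.592, 28.1941) (11.317, 28.3212) (0, 28.5814) (0, 0) (9.2067, 0)]  |A|=296.1286
7. ⊥bis P3·P6 via (15.845,7.04): [(11.592, 28.1941) (11.317, 28.3212) (0, 28.5814) (0, 0) (9.2067, 0)]  |A|=296.1286
8. ⊥bis P3·P7 via (15.79,40.88): [(11.592, 28.1941) (11.317, 28.3212) (0, 28.5814) (0, 0) (9.2067, 0)]  |A|=296.1286
9. ⊥bis P3·P8 via (8.095,27.645): [(11.4533, 26.5551) (5.6066, 28.4525) (0, 28.5814) (0, 0) (9.2067, 0)]  |A|=290.8608
10. canonical 5-gon: [(11.4533, 26.5551) (5.6066, 28.4525) (0, 28.5814) (0, 0) (9.2067, 0)]
11. shoelace: 290.8608

Area of P3's cell: 290.8608 (5 vertices)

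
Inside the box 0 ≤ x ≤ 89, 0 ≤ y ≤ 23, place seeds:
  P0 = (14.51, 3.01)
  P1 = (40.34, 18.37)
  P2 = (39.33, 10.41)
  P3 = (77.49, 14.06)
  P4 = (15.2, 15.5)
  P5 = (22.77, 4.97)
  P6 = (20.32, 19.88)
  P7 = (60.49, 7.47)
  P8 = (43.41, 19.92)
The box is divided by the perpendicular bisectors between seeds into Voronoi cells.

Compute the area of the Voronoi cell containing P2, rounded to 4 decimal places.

1. box [0,89]×[0,23]: [(0, 0) (89, 0) (89, 23) (0, 23)]
2. ⊥bis P2·P0 via (26.92,6.71): [(28.9206, 0) (89, 0) (89, 23) (22.0632, 23)]  |A|=1460.6868
3. ⊥bis P2·P1 via (39.835,14.39): [(24.0324, 16.3951) (28.9206, 0) (89, 0) (89, 8.1517)]  |A|=757.3032
4. ⊥bis P2·P3 via (58.41,12.235): [(58.4295, 12.0306) (24.0324, 16.3951) (28.9206, 0) (59.5803, 0)]  |A|=455.7331
5. ⊥bis P2·P4 via (27.265,12.955): [(58.4295, 12.0306) (27.8875, 15.906) (26.3506, 8.6199) (28.9206, 0) (59.5803, 0)]  |A|=441.3133
6. ⊥bis P2·P5 via (31.05,7.69): [(58.4295, 12.0306) (28.3712, 15.8446) (33.5762, 0) (59.5803, 0)]  |A|=384.6281
7. ⊥bis P2·P6 via (29.825,15.145): [(58.4295, 12.0306) (30.0664, 15.6295) (29.0874, 13.6644) (33.5762, 0) (59.5803, 0)]  |A|=382.8572
8. ⊥bis P2·P7 via (49.91,8.94): [(50.4796, 13.0394) (30.0664, 15.6295) (29.0874, 13.6644) (33.5762, 0) (48.6679, 0)]  |A|=264.4705
9. ⊥bis P2·P8 via (41.37,15.165): [(50.2458, 11.3571) (44.5797, 13.788) (30.0664, 15.6295) (29.0874, 13.6644) (33.5762, 0) (48.6679, 0)]  |A|=259.4203
10. canonical 6-gon: [(50.2458, 11.3571) (44.5797, 13.788) (30.0664, 15.6295) (29.0874, 13.6644) (33.5762, 0) (48.6679, 0)]
11. shoelace: 259.4203

Area of P2's cell: 259.4203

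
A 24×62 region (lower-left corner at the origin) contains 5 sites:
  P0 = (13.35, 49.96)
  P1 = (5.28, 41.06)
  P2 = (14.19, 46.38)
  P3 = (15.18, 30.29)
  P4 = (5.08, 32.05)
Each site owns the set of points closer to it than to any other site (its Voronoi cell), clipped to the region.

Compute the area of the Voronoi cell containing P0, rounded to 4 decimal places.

Area of P0's cell: 306.2678

1. box [0,24]×[0,62]: [(0, 0) (24, 0) (24, 62) (0, 62)]
2. ⊥bis P0·P1 via (9.315,45.51): [(0, 53.9563) (24, 32.1945) (24, 62) (0, 62)]  |A|=454.1904
3. ⊥bis P0·P2 via (13.77,48.17): [(0, 53.9563) (7.9003, 46.7928) (24, 50.5703) (24, 62) (0, 62)]  |A|=306.2678
4. ⊥bis P0·P3 via (14.265,40.125): [(0, 53.9563) (7.9003, 46.7928) (24, 50.5703) (24, 62) (0, 62)]  |A|=306.2678
5. ⊥bis P0·P4 via (9.215,41.005): [(0, 53.9563) (7.9003, 46.7928) (24, 50.5703) (24, 62) (0, 62)]  |A|=306.2678
6. canonical 5-gon: [(0, 53.9563) (7.9003, 46.7928) (24, 50.5703) (24, 62) (0, 62)]
7. shoelace: 306.2678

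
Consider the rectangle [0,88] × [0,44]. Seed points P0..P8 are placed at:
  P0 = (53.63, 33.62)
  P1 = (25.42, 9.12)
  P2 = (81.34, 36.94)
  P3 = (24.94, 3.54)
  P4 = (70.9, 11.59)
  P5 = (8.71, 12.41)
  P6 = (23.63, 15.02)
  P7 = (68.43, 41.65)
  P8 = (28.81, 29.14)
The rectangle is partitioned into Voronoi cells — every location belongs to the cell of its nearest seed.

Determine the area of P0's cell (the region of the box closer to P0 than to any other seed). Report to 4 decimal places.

1. box [0,88]×[0,44]: [(0, 0) (88, 0) (88, 44) (0, 44)]
2. ⊥bis P0·P1 via (39.525,21.37): [(58.0846, 0) (88, 0) (88, 44) (19.8712, 44)]  |A|=2156.9744
3. ⊥bis P0·P2 via (67.485,35.28): [(58.0846, 0) (71.712, 0) (66.4402, 44) (19.8712, 44)]  |A|=1324.3232
4. ⊥bis P0·P3 via (39.285,18.58): [(54.7999, 3.7821) (58.7652, 0) (71.712, 0) (66.4402, 44) (19.8712, 44)]  |A|=1323.0361
5. ⊥bis P0·P4 via (62.265,22.605): [(48.0979, 11.4989) (68.425, 27.434) (66.4402, 44) (19.8712, 44)]  |A|=940.9555
6. ⊥bis P0·P5 via (31.17,23.015): [(22.9179, 40.4919) (48.0979, 11.4989) (68.425, 27.434) (66.4402, 44) (21.2615, 44)]  |A|=938.5169
7. ⊥bis P0·P6 via (38.63,24.32): [(42.7894, 17.6112) (48.0979, 11.4989) (68.425, 27.434) (66.4402, 44) (26.4284, 44)]  |A|=854.4368
8. ⊥bis P0·P7 via (61.03,37.635): [(42.7894, 17.6112) (48.0979, 11.4989) (67.1199, 26.4109) (57.5766, 44) (26.4284, 44)]  |A|=764.6583
9. ⊥bis P0·P8 via (41.22,31.38): [(43.9455, 16.2801) (48.0979, 11.4989) (67.1199, 26.4109) (57.5766, 44) (38.9421, 44)]  |A|=586.8545
10. canonical 5-gon: [(43.9455, 16.2801) (48.0979, 11.4989) (67.1199, 26.4109) (57.5766, 44) (38.9421, 44)]
11. shoelace: 586.8545

Area of P0's cell: 586.8545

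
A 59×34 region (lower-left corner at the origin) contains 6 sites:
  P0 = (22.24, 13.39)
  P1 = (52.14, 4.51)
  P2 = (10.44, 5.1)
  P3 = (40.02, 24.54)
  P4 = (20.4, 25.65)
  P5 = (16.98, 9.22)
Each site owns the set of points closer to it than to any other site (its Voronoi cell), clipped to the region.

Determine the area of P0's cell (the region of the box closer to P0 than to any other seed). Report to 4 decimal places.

1. box [0,59]×[0,34]: [(0, 0) (59, 0) (59, 34) (0, 34)]
2. ⊥bis P0·P1 via (37.19,8.95): [(0, 0) (34.5319, 0) (44.6296, 34) (0, 34)]  |A|=1345.7462
3. ⊥bis P0·P2 via (16.34,9.245): [(0, 32.5034) (22.835, 0) (34.5319, 0) (44.6296, 34) (0, 34)]  |A|=974.6387
4. ⊥bis P0·P3 via (31.13,18.965): [(0, 32.5034) (22.835, 0) (34.5319, 0) (37.2609, 9.1886) (21.7014, 34) (0, 34)]  |A|=690.1986
5. ⊥bis P0·P4 via (21.32,19.52): [(10.2849, 17.8638) (22.835, 0) (34.5319, 0) (37.2609, 9.1886) (29.968, 20.8179)]  |A|=365.4711
6. ⊥bis P0·P5 via (19.61,11.305): [(13.9717, 18.4171) (28.5723, 0) (34.5319, 0) (37.2609, 9.1886) (29.968, 20.8179)]  |A|=276.2366
7. canonical 5-gon: [(13.9717, 18.4171) (28.5723, 0) (34.5319, 0) (37.2609, 9.1886) (29.968, 20.8179)]
8. shoelace: 276.2366

Area of P0's cell: 276.2366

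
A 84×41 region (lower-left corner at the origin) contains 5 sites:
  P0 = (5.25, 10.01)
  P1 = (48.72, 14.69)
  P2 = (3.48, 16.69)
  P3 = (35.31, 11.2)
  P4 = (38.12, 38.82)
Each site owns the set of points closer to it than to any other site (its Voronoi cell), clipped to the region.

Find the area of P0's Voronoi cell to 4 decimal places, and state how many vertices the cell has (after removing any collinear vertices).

1. box [0,84]×[0,41]: [(0, 0) (84, 0) (84, 41) (0, 41)]
2. ⊥bis P0·P1 via (26.985,12.35): [(0, 0) (28.3146, 0) (23.9005, 41) (0, 41)]  |A|=1070.4103
3. ⊥bis P0·P2 via (4.365,13.35): [(0, 12.1934) (0, 0) (28.3146, 0) (26.2529, 19.1497)]  |A|=431.1638
4. ⊥bis P0·P3 via (20.28,10.605): [(20.0073, 17.4947) (0, 12.1934) (0, 0) (20.6998, 0)]  |A|=303.0472
5. ⊥bis P0·P4 via (21.685,24.415): [(20.0073, 17.4947) (0, 12.1934) (0, 0) (20.6998, 0)]  |A|=303.0472
6. canonical 4-gon: [(20.0073, 17.4947) (0, 12.1934) (0, 0) (20.6998, 0)]
7. shoelace: 303.0472

Area of P0's cell: 303.0472 (4 vertices)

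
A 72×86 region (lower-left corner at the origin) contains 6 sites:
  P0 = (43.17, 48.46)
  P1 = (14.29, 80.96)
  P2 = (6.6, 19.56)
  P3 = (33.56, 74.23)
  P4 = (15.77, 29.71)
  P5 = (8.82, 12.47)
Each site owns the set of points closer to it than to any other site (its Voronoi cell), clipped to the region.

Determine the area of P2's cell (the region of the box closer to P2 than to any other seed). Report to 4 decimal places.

Area of P2's cell: 183.6588

1. box [0,72]×[0,86]: [(0, 0) (72, 0) (72, 86) (0, 86)]
2. ⊥bis P2·P0 via (24.885,34.01): [(0, 65.4994) (0, 0) (51.7619, 0)]  |A|=1695.1881
3. ⊥bis P2·P1 via (10.445,50.26): [(12.2187, 50.0378) (0, 51.5682) (0, 0) (51.7619, 0)]  |A|=1610.0769
4. ⊥bis P2·P3 via (20.08,46.895): [(12.2187, 50.0378) (0, 51.5682) (0, 0) (51.7619, 0)]  |A|=1610.0769
5. ⊥bis P2·P4 via (11.185,24.635): [(0, 34.7401) (0, 0) (38.4527, 0)]  |A|=667.9256
6. ⊥bis P2·P5 via (7.71,16.015): [(17.3761, 19.0416) (0, 34.7401) (0, 13.6009)]  |A|=183.6588
7. canonical 3-gon: [(17.3761, 19.0416) (0, 34.7401) (0, 13.6009)]
8. shoelace: 183.6588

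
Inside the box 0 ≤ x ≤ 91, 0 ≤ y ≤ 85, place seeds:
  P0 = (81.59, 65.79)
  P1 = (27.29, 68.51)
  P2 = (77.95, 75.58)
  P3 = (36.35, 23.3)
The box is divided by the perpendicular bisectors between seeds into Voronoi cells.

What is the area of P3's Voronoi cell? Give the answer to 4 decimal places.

1. box [0,91]×[0,85]: [(0, 0) (91, 0) (91, 85) (0, 85)]
2. ⊥bis P3·P0 via (58.97,44.545): [(0, 0) (91, 0) (91, 10.442) (20.9741, 85) (0, 85)]  |A|=5124.5052
3. ⊥bis P3·P1 via (31.82,45.905): [(0, 39.5283) (0, 0) (91, 0) (91, 10.442) (53.5944, 50.2685)]  |A|=3541.7613
4. ⊥bis P3·P2 via (57.15,49.44): [(0, 39.5283) (0, 0) (91, 0) (91, 10.442) (53.5944, 50.2685)]  |A|=3541.7613
5. canonical 5-gon: [(0, 39.5283) (0, 0) (91, 0) (91, 10.442) (53.5944, 50.2685)]
6. shoelace: 3541.7613

Area of P3's cell: 3541.7613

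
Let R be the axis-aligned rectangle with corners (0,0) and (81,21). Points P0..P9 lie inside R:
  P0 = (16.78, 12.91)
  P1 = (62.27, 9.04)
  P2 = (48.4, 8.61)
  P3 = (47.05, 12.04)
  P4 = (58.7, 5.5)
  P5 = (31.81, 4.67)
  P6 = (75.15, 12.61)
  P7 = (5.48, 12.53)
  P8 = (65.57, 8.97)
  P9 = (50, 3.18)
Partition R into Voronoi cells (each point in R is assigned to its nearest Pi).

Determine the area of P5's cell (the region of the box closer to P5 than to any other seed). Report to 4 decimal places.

1. box [0,81]×[0,21]: [(0, 0) (81, 0) (81, 21) (0, 21)]
2. ⊥bis P5·P0 via (24.295,8.79): [(19.476, 0) (81, 0) (81, 21) (30.989, 21)]  |A|=1171.1178
3. ⊥bis P5·P1 via (47.04,6.855): [(19.476, 0) (48.0235, 0) (45.0107, 21) (30.989, 21)]  |A|=446.9761
4. ⊥bis P5·P2 via (40.105,6.64): [(19.476, 0) (41.6819, 0) (36.6946, 21) (30.989, 21)]  |A|=293.0717
5. ⊥bis P5·P3 via (39.43,8.355): [(19.476, 0) (41.6819, 0) (39.956, 7.2672) (33.3149, 21) (30.989, 21)]  |A|=269.8655
6. ⊥bis P5·P4 via (45.255,5.085): [(19.476, 0) (41.6819, 0) (39.956, 7.2672) (33.3149, 21) (30.989, 21)]  |A|=269.8655
7. ⊥bis P5·P6 via (53.48,8.64): [(19.476, 0) (41.6819, 0) (39.956, 7.2672) (33.3149, 21) (30.989, 21)]  |A|=269.8655
8. ⊥bis P5·P7 via (18.645,8.6): [(19.476, 0) (41.6819, 0) (39.956, 7.2672) (33.3149, 21) (30.989, 21)]  |A|=269.8655
9. ⊥bis P5·P8 via (48.69,6.82): [(19.476, 0) (41.6819, 0) (39.956, 7.2672) (33.3149, 21) (30.989, 21)]  |A|=269.8655
10. ⊥bis P5·P9 via (40.905,3.925): [(19.476, 0) (40.5835, 0) (40.8652, 3.4391) (39.956, 7.2672) (33.3149, 21) (30.989, 21)]  |A|=267.9767
11. canonical 6-gon: [(19.476, 0) (40.5835, 0) (40.8652, 3.4391) (39.956, 7.2672) (33.3149, 21) (30.989, 21)]
12. shoelace: 267.9767

Area of P5's cell: 267.9767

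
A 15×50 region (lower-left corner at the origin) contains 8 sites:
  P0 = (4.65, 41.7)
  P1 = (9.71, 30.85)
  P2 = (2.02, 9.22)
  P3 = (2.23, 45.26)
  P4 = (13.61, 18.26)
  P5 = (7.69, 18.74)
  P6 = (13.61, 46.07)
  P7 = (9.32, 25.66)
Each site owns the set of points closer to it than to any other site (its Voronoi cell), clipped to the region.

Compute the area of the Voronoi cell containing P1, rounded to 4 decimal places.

1. box [0,15]×[0,50]: [(0, 0) (15, 0) (15, 50) (0, 50)]
2. ⊥bis P1·P0 via (7.18,36.275): [(0, 32.9265) (0, 0) (15, 0) (15, 39.9219)]  |A|=546.3635
3. ⊥bis P1·P2 via (5.865,20.035): [(0, 32.9265) (0, 22.1202) (15, 16.7873) (15, 39.9219)]  |A|=254.5578
4. ⊥bis P1·P3 via (5.97,38.055): [(0, 32.9265) (0, 22.1202) (15, 16.7873) (15, 39.9219)]  |A|=254.5578
5. ⊥bis P1·P4 via (11.66,24.555): [(0, 32.9265) (0, 22.1202) (1.7692, 21.4911) (15, 25.5896) (15, 39.9219)]  |A|=196.3269
6. ⊥bis P1·P5 via (8.7,24.795): [(0, 32.9265) (0, 26.2462) (11.1276, 24.3901) (15, 25.5896) (15, 39.9219)]  |A|=167.8628
7. ⊥bis P1·P6 via (11.66,38.46): [(11.7925, 38.4261) (0, 32.9265) (0, 26.2462) (11.1276, 24.3901) (15, 25.5896) (15, 37.6042)]  |A|=164.1456
8. ⊥bis P1·P7 via (9.515,28.255): [(11.7925, 38.4261) (0, 32.9265) (0, 28.97) (15, 27.8428) (15, 37.6042)]  |A|=116.5501
9. canonical 5-gon: [(11.7925, 38.4261) (0, 32.9265) (0, 28.97) (15, 27.8428) (15, 37.6042)]
10. shoelace: 116.5501

Area of P1's cell: 116.5501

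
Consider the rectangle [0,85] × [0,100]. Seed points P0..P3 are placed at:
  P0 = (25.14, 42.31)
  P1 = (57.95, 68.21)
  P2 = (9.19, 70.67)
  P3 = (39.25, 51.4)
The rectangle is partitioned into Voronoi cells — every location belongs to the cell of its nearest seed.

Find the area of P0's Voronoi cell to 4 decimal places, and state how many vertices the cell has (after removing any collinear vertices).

Area of P0's cell: 2429.1691 (4 vertices)

1. box [0,85]×[0,100]: [(0, 0) (85, 0) (85, 100) (0, 100)]
2. ⊥bis P0·P1 via (41.545,55.26): [(0, 0) (85, 0) (85, 0.2114) (6.2275, 100) (0, 100)]  |A|=4569.7033
3. ⊥bis P0·P2 via (17.165,56.49): [(0, 46.8362) (0, 0) (85, 0) (85, 0.2114) (33.3767, 65.6076)]  |A|=3575.3986
4. ⊥bis P0·P3 via (32.195,46.855): [(23.6414, 60.1324) (0, 46.8362) (0, 0) (62.3801, 0)]  |A|=2429.1691
5. canonical 4-gon: [(23.6414, 60.1324) (0, 46.8362) (0, 0) (62.3801, 0)]
6. shoelace: 2429.1691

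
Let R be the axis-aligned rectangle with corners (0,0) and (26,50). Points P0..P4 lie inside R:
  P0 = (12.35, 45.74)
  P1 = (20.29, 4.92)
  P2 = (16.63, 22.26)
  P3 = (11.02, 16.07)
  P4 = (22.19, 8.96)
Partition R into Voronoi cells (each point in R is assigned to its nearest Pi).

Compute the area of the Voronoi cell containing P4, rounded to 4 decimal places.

Area of P4's cell: 90.3845

1. box [0,26]×[0,50]: [(0, 0) (26, 0) (26, 50) (0, 50)]
2. ⊥bis P4·P0 via (17.27,27.35): [(0, 22.7296) (0, 0) (26, 0) (26, 29.6856)]  |A|=681.3981
3. ⊥bis P4·P1 via (21.24,6.94): [(0, 22.7296) (0, 16.9291) (26, 4.7014) (26, 29.6856)]  |A|=400.2016
4. ⊥bis P4·P2 via (19.41,15.61): [(10.6191, 11.935) (26, 4.7014) (26, 18.3649)]  |A|=105.0789
5. ⊥bis P4·P3 via (16.605,12.515): [(18.2723, 15.1344) (14.9418, 9.902) (26, 4.7014) (26, 18.3649)]  |A|=90.3845
6. canonical 4-gon: [(18.2723, 15.1344) (14.9418, 9.902) (26, 4.7014) (26, 18.3649)]
7. shoelace: 90.3845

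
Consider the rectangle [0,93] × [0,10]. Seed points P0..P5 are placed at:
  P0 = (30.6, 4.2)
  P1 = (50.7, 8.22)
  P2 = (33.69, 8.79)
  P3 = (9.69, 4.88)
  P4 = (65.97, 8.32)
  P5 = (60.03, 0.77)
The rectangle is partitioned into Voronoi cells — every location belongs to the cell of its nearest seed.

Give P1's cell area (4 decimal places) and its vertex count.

1. box [0,93]×[0,10]: [(0, 0) (93, 0) (93, 10) (0, 10)]
2. ⊥bis P1·P0 via (40.65,6.21): [(41.892, 0) (93, 0) (93, 10) (39.892, 10)]  |A|=521.08
3. ⊥bis P1·P2 via (42.195,8.505): [(41.91, 0) (93, 0) (93, 10) (42.2451, 10)]  |A|=509.2245
4. ⊥bis P1·P3 via (30.195,6.55): [(41.91, 0) (93, 0) (93, 10) (42.2451, 10)]  |A|=509.2245
5. ⊥bis P1·P4 via (58.335,8.27): [(41.91, 0) (58.3892, 0) (58.3237, 10) (42.2451, 10)]  |A|=162.7887
6. ⊥bis P1·P5 via (55.365,4.495): [(41.91, 0) (51.7757, 0) (58.3354, 8.2149) (58.3237, 10) (42.2451, 10)]  |A|=135.6243
7. canonical 5-gon: [(41.91, 0) (51.7757, 0) (58.3354, 8.2149) (58.3237, 10) (42.2451, 10)]
8. shoelace: 135.6243

Area of P1's cell: 135.6243 (5 vertices)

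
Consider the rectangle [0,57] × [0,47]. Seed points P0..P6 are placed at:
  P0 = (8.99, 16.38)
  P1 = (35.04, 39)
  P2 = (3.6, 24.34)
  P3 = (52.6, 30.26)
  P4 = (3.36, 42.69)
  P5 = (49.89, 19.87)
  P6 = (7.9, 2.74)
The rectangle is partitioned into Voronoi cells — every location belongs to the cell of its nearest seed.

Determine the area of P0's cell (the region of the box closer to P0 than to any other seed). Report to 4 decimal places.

Area of P0's cell: 427.0991

1. box [0,57]×[0,47]: [(0, 0) (57, 0) (57, 47) (0, 47)]
2. ⊥bis P0·P1 via (22.015,27.69): [(0, 0) (46.0591, 0) (5.2475, 47) (0, 47)]  |A|=1205.7053
3. ⊥bis P0·P2 via (6.295,20.36): [(0, 16.0974) (0, 0) (46.0591, 0) (20.2025, 29.7773)]  |A|=848.3616
4. ⊥bis P0·P3 via (30.795,23.32): [(0, 16.0974) (0, 0) (38.2172, 0) (33.6797, 14.2565) (20.2025, 29.7773)]  |A|=792.4626
5. ⊥bis P0·P4 via (6.175,29.535): [(0, 16.0974) (0, 0) (38.2172, 0) (33.6797, 14.2565) (20.2025, 29.7773)]  |A|=792.4626
6. ⊥bis P0·P5 via (29.44,18.125): [(0, 16.0974) (0, 0) (30.9866, 0) (29.344, 19.2496) (20.2025, 29.7773)]  |A|=703.2921
7. ⊥bis P0·P6 via (8.445,9.56): [(0, 16.0974) (0, 10.2349) (30.32, 7.8119) (29.344, 19.2496) (20.2025, 29.7773)]  |A|=427.0991
8. canonical 5-gon: [(0, 16.0974) (0, 10.2349) (30.32, 7.8119) (29.344, 19.2496) (20.2025, 29.7773)]
9. shoelace: 427.0991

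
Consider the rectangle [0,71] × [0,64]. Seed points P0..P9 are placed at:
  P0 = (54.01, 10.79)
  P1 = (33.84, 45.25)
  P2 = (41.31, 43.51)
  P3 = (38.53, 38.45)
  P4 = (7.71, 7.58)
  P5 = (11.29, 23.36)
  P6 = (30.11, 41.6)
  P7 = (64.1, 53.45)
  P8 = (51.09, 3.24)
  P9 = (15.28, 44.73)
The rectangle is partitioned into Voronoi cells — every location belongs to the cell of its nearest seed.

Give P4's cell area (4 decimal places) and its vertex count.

1. box [0,71]×[0,64]: [(0, 0) (71, 0) (71, 64) (0, 64)]
2. ⊥bis P4·P0 via (30.86,9.185): [(0, 0) (31.4968, 0) (27.0597, 64) (0, 64)]  |A|=1873.8064
3. ⊥bis P4·P1 via (20.775,26.415): [(0, 40.8257) (0, 0) (31.4968, 0) (30.1146, 19.9365)]  |A|=928.6931
4. ⊥bis P4·P2 via (24.51,25.545): [(0, 40.8257) (0, 0) (31.4968, 0) (30.1146, 19.9365)]  |A|=928.6931
5. ⊥bis P4·P3 via (23.12,23.015): [(17.3004, 28.8252) (0, 40.8257) (0, 0) (31.4968, 0) (30.4054, 15.7414)]  |A|=903.1068
6. ⊥bis P4·P5 via (9.5,15.47): [(0, 17.6253) (0, 0) (31.4968, 0) (30.7586, 10.6471)]  |A|=438.7387
7. ⊥bis P4·P6 via (18.91,24.59): [(0, 17.6253) (0, 0) (31.4968, 0) (30.7586, 10.6471)]  |A|=438.7387
8. ⊥bis P4·P7 via (35.905,30.515): [(0, 17.6253) (0, 0) (31.4968, 0) (30.7586, 10.6471)]  |A|=438.7387
9. ⊥bis P4·P8 via (29.4,5.41): [(29.9425, 10.8322) (0, 17.6253) (0, 0) (28.8588, 0)]  |A|=420.1742
10. ⊥bis P4·P9 via (11.495,26.155): [(29.9425, 10.8322) (0, 17.6253) (0, 0) (28.8588, 0)]  |A|=420.1742
11. canonical 4-gon: [(29.9425, 10.8322) (0, 17.6253) (0, 0) (28.8588, 0)]
12. shoelace: 420.1742

Area of P4's cell: 420.1742 (4 vertices)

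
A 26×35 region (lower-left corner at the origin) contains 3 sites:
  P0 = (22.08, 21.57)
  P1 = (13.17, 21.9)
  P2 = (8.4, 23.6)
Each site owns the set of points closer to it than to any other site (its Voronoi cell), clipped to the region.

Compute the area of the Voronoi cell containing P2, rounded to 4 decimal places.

Area of P2's cell: 311.9876

1. box [0,26]×[0,35]: [(0, 0) (26, 0) (26, 35) (0, 35)]
2. ⊥bis P2·P0 via (15.24,22.585): [(0, 0) (11.8886, 0) (17.0823, 35) (0, 35)]  |A|=506.99
3. ⊥bis P2·P1 via (10.785,22.75): [(0, 0) (2.677, 0) (15.1508, 35) (0, 35)]  |A|=311.9876
4. canonical 4-gon: [(0, 0) (2.677, 0) (15.1508, 35) (0, 35)]
5. shoelace: 311.9876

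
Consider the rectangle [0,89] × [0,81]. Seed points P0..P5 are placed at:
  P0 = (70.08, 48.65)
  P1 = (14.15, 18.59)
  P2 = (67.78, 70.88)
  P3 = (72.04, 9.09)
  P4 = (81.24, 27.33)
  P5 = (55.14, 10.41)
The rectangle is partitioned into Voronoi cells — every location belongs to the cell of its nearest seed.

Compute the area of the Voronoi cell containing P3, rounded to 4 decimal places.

1. box [0,89]×[0,81]: [(0, 0) (89, 0) (89, 81) (0, 81)]
2. ⊥bis P3·P0 via (71.06,28.87): [(0, 25.3493) (0, 0) (89, 0) (89, 29.7588)]  |A|=2452.3136
3. ⊥bis P3·P1 via (43.095,13.84): [(45.3525, 27.5963) (40.8238, 0) (89, 0) (89, 29.7588)]  |A|=1314.1928
4. ⊥bis P3·P2 via (69.91,39.985): [(45.3525, 27.5963) (40.8238, 0) (89, 0) (89, 29.7588)]  |A|=1314.1928
5. ⊥bis P3·P4 via (76.64,18.21): [(56.8966, 28.1683) (45.3525, 27.5963) (40.8238, 0) (89, 0) (89, 11.9758)]  |A|=1028.745
6. ⊥bis P3·P5 via (63.59,9.75): [(64.7204, 24.2221) (62.8285, 0) (89, 0) (89, 11.9758)]  |A|=462.3487
7. canonical 4-gon: [(64.7204, 24.2221) (62.8285, 0) (89, 0) (89, 11.9758)]
8. shoelace: 462.3487

Area of P3's cell: 462.3487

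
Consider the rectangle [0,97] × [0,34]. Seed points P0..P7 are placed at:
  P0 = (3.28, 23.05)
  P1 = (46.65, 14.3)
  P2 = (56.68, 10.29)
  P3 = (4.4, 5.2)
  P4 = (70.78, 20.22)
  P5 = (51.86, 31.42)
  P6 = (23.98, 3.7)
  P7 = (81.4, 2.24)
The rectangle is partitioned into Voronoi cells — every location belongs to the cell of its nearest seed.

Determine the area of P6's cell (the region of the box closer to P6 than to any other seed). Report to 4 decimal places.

Area of P6's cell: 431.3345

1. box [0,97]×[0,34]: [(0, 0) (97, 0) (97, 34) (0, 34)]
2. ⊥bis P6·P0 via (13.63,13.375): [(1.1273, 0) (97, 0) (97, 34) (32.9099, 34)]  |A|=2719.368
3. ⊥bis P6·P1 via (35.315,9): [(26.7212, 27.3795) (1.1273, 0) (39.5232, 0)]  |A|=525.6303
4. ⊥bis P6·P2 via (40.33,6.995): [(26.7212, 27.3795) (1.1273, 0) (39.5232, 0)]  |A|=525.6303
5. ⊥bis P6·P3 via (14.19,4.45): [(26.7212, 27.3795) (14.9848, 14.8243) (13.8491, 0) (39.5232, 0)]  |A|=431.3345
6. ⊥bis P6·P4 via (47.38,11.96): [(26.7212, 27.3795) (14.9848, 14.8243) (13.8491, 0) (39.5232, 0)]  |A|=431.3345
7. ⊥bis P6·P5 via (37.92,17.56): [(26.7212, 27.3795) (14.9848, 14.8243) (13.8491, 0) (39.5232, 0)]  |A|=431.3345
8. ⊥bis P6·P7 via (52.69,2.97): [(26.7212, 27.3795) (14.9848, 14.8243) (13.8491, 0) (39.5232, 0)]  |A|=431.3345
9. canonical 4-gon: [(26.7212, 27.3795) (14.9848, 14.8243) (13.8491, 0) (39.5232, 0)]
10. shoelace: 431.3345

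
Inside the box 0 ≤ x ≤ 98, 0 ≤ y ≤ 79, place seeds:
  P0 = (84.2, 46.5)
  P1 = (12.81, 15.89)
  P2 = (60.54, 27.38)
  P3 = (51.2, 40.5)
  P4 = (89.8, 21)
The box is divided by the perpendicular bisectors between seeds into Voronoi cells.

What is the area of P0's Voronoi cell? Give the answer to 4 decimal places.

Area of P0's cell: 1453.3281

1. box [0,98]×[0,79]: [(0, 0) (98, 0) (98, 79) (0, 79)]
2. ⊥bis P0·P1 via (48.505,31.195): [(61.8805, 0) (98, 0) (98, 79) (28.0076, 79)]  |A|=4191.4199
3. ⊥bis P0·P2 via (72.37,36.94): [(98, 5.2242) (98, 79) (38.3807, 79)]  |A|=2199.2309
4. ⊥bis P0·P3 via (67.7,43.5): [(67.8833, 42.4921) (98, 5.2242) (98, 79) (61.2455, 79)]  |A|=1781.8587
5. ⊥bis P0·P4 via (87,33.75): [(67.8833, 42.4921) (76.7644, 31.5022) (98, 36.1657) (98, 79) (61.2455, 79)]  |A|=1453.3281
6. canonical 5-gon: [(67.8833, 42.4921) (76.7644, 31.5022) (98, 36.1657) (98, 79) (61.2455, 79)]
7. shoelace: 1453.3281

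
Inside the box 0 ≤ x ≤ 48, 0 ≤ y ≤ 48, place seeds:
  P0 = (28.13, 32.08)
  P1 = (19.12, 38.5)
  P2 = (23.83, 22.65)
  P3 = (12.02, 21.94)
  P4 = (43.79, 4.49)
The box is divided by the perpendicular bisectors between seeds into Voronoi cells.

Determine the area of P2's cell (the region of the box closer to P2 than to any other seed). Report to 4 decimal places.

1. box [0,48]×[0,48]: [(0, 0) (48, 0) (48, 48) (0, 48)]
2. ⊥bis P2·P0 via (25.98,27.365): [(0, 39.2117) (0, 0) (48, 0) (48, 17.3241)]  |A|=1356.8574
3. ⊥bis P2·P1 via (21.475,30.575): [(19.9404, 30.119) (0, 24.1935) (0, 0) (48, 0) (48, 17.3241)]  |A|=1207.1228
4. ⊥bis P2·P3 via (17.925,22.295): [(19.9404, 30.119) (17.4983, 29.3933) (19.2653, 0) (48, 0) (48, 17.3241)]  |A|=712.3152
5. ⊥bis P2·P4 via (33.81,13.57): [(40.3848, 20.7965) (19.9404, 30.119) (17.4983, 29.3933) (19.2653, 0) (21.4637, 0)]  |A|=370.4215
6. canonical 5-gon: [(40.3848, 20.7965) (19.9404, 30.119) (17.4983, 29.3933) (19.2653, 0) (21.4637, 0)]
7. shoelace: 370.4215

Area of P2's cell: 370.4215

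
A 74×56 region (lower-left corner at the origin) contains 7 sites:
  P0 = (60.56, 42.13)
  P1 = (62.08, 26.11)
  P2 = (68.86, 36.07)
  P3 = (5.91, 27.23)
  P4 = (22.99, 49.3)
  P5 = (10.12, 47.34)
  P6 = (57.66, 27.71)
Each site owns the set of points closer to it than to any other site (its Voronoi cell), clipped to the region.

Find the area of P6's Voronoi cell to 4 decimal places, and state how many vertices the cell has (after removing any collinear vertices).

Area of P6's cell: 863.5004 (6 vertices)

1. box [0,74]×[0,56]: [(0, 0) (74, 0) (74, 56) (0, 56)]
2. ⊥bis P6·P0 via (59.11,34.92): [(0, 46.8076) (0, 0) (74, 0) (74, 31.9255)]  |A|=2913.1234
3. ⊥bis P6·P1 via (59.87,26.91): [(62.5212, 34.234) (0, 46.8076) (0, 0) (50.1288, 0)]  |A|=2321.2879
4. ⊥bis P6·P2 via (63.26,31.89): [(62.1911, 33.322) (61.3319, 34.4732) (0, 46.8076) (0, 0) (50.1288, 0)]  |A|=2320.7061
5. ⊥bis P6·P3 via (31.785,27.47): [(62.1911, 33.322) (61.3319, 34.4732) (31.6647, 40.4395) (32.0398, 0) (50.1288, 0)]  |A|=931.7951
6. ⊥bis P6·P4 via (40.325,38.505): [(62.1911, 33.322) (61.3319, 34.4732) (40.4317, 38.6764) (31.8095, 24.8305) (32.0398, 0) (50.1288, 0)]  |A|=863.5004
7. ⊥bis P6·P5 via (33.89,37.525): [(62.1911, 33.322) (61.3319, 34.4732) (40.4317, 38.6764) (31.8095, 24.8305) (32.0398, 0) (50.1288, 0)]  |A|=863.5004
8. canonical 6-gon: [(62.1911, 33.322) (61.3319, 34.4732) (40.4317, 38.6764) (31.8095, 24.8305) (32.0398, 0) (50.1288, 0)]
9. shoelace: 863.5004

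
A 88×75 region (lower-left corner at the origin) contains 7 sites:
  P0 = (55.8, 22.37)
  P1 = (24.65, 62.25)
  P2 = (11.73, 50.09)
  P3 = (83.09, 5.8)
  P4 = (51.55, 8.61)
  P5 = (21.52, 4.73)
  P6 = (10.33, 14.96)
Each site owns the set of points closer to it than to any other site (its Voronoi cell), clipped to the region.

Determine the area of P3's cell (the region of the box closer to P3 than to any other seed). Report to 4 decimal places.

Area of P3's cell: 572.7883

1. box [0,88]×[0,75]: [(0, 0) (88, 0) (88, 75) (0, 75)]
2. ⊥bis P3·P0 via (69.445,14.085): [(60.8928, 0) (88, 0) (88, 44.6442)]  |A|=605.0887
3. ⊥bis P3·P1 via (53.87,34.025): [(60.8928, 0) (88, 0) (88, 44.6442)]  |A|=605.0887
4. ⊥bis P3·P2 via (47.41,27.945): [(60.8928, 0) (88, 0) (88, 44.6442)]  |A|=605.0887
5. ⊥bis P3·P4 via (67.32,7.205): [(67.6729, 11.1665) (66.6781, 0) (88, 0) (88, 44.6442)]  |A|=572.7883
6. ⊥bis P3·P5 via (52.305,5.265): [(67.6729, 11.1665) (66.6781, 0) (88, 0) (88, 44.6442)]  |A|=572.7883
7. ⊥bis P3·P6 via (46.71,10.38): [(67.6729, 11.1665) (66.6781, 0) (88, 0) (88, 44.6442)]  |A|=572.7883
8. canonical 4-gon: [(67.6729, 11.1665) (66.6781, 0) (88, 0) (88, 44.6442)]
9. shoelace: 572.7883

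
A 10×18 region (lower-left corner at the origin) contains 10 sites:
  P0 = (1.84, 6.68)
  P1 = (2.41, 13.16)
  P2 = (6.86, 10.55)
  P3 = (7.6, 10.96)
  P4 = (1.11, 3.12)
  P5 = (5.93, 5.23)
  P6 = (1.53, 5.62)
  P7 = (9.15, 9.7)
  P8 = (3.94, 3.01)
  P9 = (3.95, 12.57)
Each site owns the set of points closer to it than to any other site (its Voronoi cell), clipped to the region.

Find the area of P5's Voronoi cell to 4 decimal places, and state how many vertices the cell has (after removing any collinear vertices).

Area of P5's cell: 30.2786 (7 vertices)

1. box [0,10]×[0,18]: [(0, 0) (10, 0) (10, 18) (0, 18)]
2. ⊥bis P5·P0 via (3.885,5.955): [(1.7738, 0) (10, 0) (10, 18) (8.1552, 18)]  |A|=90.6386
3. ⊥bis P5·P1 via (4.17,9.195): [(5.1949, 9.65) (1.7738, 0) (10, 0) (10, 11.7828)]  |A|=67.9998
4. ⊥bis P5·P2 via (6.395,7.89): [(4.6774, 8.1902) (1.7738, 0) (10, 0) (10, 7.2598)]  |A|=53.0076
5. ⊥bis P5·P3 via (6.765,8.095): [(9.0771, 7.4211) (4.6774, 8.1902) (1.7738, 0) (10, 0) (10, 7.1522)]  |A|=52.9579
6. ⊥bis P5·P4 via (3.52,4.175): [(9.0771, 7.4211) (4.6774, 8.1902) (3.373, 4.5108) (5.3476, 0) (10, 0) (10, 7.1522)]  |A|=44.8975
7. ⊥bis P5·P6 via (3.73,5.425): [(9.0771, 7.4211) (4.6774, 8.1902) (3.741, 5.5487) (3.6025, 3.9865) (5.3476, 0) (10, 0) (10, 7.1522)]  |A|=44.6819
8. ⊥bis P5·P7 via (7.54,7.465): [(7.1279, 7.7619) (4.6774, 8.1902) (3.741, 5.5487) (3.6025, 3.9865) (5.3476, 0) (10, 0) (10, 5.6929)]  |A|=42.4815
9. ⊥bis P5·P8 via (4.935,4.12): [(7.1279, 7.7619) (4.6774, 8.1902) (3.741, 5.5487) (3.7115, 5.2167) (9.5312, 0) (10, 0) (10, 5.6929)]  |A|=30.2786
10. ⊥bis P5·P9 via (4.94,8.9): [(7.1279, 7.7619) (4.6774, 8.1902) (3.741, 5.5487) (3.7115, 5.2167) (9.5312, 0) (10, 0) (10, 5.6929)]  |A|=30.2786
11. canonical 7-gon: [(7.1279, 7.7619) (4.6774, 8.1902) (3.741, 5.5487) (3.7115, 5.2167) (9.5312, 0) (10, 0) (10, 5.6929)]
12. shoelace: 30.2786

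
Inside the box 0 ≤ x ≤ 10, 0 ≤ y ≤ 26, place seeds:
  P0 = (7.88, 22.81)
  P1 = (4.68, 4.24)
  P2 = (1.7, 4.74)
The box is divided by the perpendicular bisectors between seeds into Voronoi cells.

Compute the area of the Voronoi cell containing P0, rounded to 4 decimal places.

Area of P0's cell: 120.6299

1. box [0,10]×[0,26]: [(0, 0) (10, 0) (10, 26) (0, 26)]
2. ⊥bis P0·P1 via (6.28,13.525): [(0, 14.6072) (10, 12.884) (10, 26) (0, 26)]  |A|=122.5443
3. ⊥bis P0·P2 via (4.79,13.775): [(0, 15.4132) (4.7502, 13.7886) (10, 12.884) (10, 26) (0, 26)]  |A|=120.6299
4. canonical 5-gon: [(0, 15.4132) (4.7502, 13.7886) (10, 12.884) (10, 26) (0, 26)]
5. shoelace: 120.6299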